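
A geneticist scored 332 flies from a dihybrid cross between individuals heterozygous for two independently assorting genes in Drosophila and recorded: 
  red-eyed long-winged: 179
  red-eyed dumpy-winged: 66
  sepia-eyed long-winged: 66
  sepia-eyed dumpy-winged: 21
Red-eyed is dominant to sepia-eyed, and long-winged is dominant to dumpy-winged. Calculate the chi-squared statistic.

A dihybrid F₂ with independent assortment and complete dominance at both loci gives a 9:3:3:1 phenotypic ratio.
Under the 9:3:3:1 hypothesis (Σ ratio = 16, N = 332):
  red-eyed long-winged: 332 × 9/16 = 186.75
  red-eyed dumpy-winged: 332 × 3/16 = 62.25
  sepia-eyed long-winged: 332 × 3/16 = 62.25
  sepia-eyed dumpy-winged: 332 × 1/16 = 20.75
χ² = Σ (O − E)² / E
  red-eyed long-winged: (179 − 186.75)² / 186.75 = 0.3216
  red-eyed dumpy-winged: (66 − 62.25)² / 62.25 = 0.2259
  sepia-eyed long-winged: (66 − 62.25)² / 62.25 = 0.2259
  sepia-eyed dumpy-winged: (21 − 20.75)² / 20.75 = 0.0030
χ² = 0.3216 + 0.2259 + 0.2259 + 0.0030 = 0.7764 ≈ 0.776

0.776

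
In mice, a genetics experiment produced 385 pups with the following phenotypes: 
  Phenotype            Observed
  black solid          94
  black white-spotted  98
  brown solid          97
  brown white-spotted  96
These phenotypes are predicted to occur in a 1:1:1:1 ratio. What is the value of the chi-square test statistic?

0.091

Expected counts for N = 385 under a 1:1:1:1 ratio (total parts = 4):
  black solid: 385 × 1/4 = 96.25
  black white-spotted: 385 × 1/4 = 96.25
  brown solid: 385 × 1/4 = 96.25
  brown white-spotted: 385 × 1/4 = 96.25
χ² = Σ (O − E)² / E
  black solid: (94 − 96.25)² / 96.25 = 0.0526
  black white-spotted: (98 − 96.25)² / 96.25 = 0.0318
  brown solid: (97 − 96.25)² / 96.25 = 0.0058
  brown white-spotted: (96 − 96.25)² / 96.25 = 0.0006
χ² = 0.0526 + 0.0318 + 0.0058 + 0.0006 = 0.0908 ≈ 0.091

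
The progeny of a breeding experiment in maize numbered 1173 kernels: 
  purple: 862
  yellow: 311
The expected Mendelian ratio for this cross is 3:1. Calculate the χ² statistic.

Total ratio parts = 4. Expected numbers out of 1173:
  purple: 1173 × 3/4 = 879.75
  yellow: 1173 × 1/4 = 293.25
χ² = Σ (O − E)² / E
  purple: (862 − 879.75)² / 879.75 = 0.3581
  yellow: (311 − 293.25)² / 293.25 = 1.0744
χ² = 0.3581 + 1.0744 = 1.4325 ≈ 1.433

1.433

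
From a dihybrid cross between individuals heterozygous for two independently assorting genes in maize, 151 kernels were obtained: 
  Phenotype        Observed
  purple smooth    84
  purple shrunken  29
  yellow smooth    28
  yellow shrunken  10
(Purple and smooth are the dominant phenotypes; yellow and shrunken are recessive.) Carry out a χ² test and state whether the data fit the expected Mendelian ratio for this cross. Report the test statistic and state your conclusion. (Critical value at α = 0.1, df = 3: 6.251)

0.064; consistent

A dihybrid F₂ with independent assortment and complete dominance at both loci gives a 9:3:3:1 phenotypic ratio.
Under the 9:3:3:1 hypothesis (Σ ratio = 16, N = 151):
  purple smooth: 151 × 9/16 = 84.9375
  purple shrunken: 151 × 3/16 = 28.3125
  yellow smooth: 151 × 3/16 = 28.3125
  yellow shrunken: 151 × 1/16 = 9.4375
χ² = Σ (O − E)² / E
  purple smooth: (84 − 84.9375)² / 84.9375 = 0.0103
  purple shrunken: (29 − 28.3125)² / 28.3125 = 0.0167
  yellow smooth: (28 − 28.3125)² / 28.3125 = 0.0034
  yellow shrunken: (10 − 9.4375)² / 9.4375 = 0.0335
χ² = 0.0103 + 0.0167 + 0.0034 + 0.0335 = 0.0639 ≈ 0.064
Degrees of freedom = 4 − 1 = 3; critical value at α = 0.1 is 6.251.
Since 0.064 < 6.251, we fail to reject the null hypothesis — the data are consistent with the 9:3:3:1 ratio.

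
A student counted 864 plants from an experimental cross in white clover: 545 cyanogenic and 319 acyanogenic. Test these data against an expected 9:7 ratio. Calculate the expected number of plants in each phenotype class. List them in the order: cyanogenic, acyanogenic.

Under the 9:7 hypothesis (Σ ratio = 16, N = 864):
  cyanogenic: 864 × 9/16 = 486
  acyanogenic: 864 × 7/16 = 378

486, 378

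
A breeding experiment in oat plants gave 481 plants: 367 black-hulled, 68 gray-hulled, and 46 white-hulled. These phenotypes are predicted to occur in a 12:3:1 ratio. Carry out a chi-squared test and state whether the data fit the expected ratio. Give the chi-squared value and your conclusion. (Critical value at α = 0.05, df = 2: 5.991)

14.016; not consistent

Under the 12:3:1 hypothesis (Σ ratio = 16, N = 481):
  black-hulled: 481 × 12/16 = 360.75
  gray-hulled: 481 × 3/16 = 90.1875
  white-hulled: 481 × 1/16 = 30.0625
χ² = Σ (O − E)² / E
  black-hulled: (367 − 360.75)² / 360.75 = 0.1083
  gray-hulled: (68 − 90.1875)² / 90.1875 = 5.4585
  white-hulled: (46 − 30.0625)² / 30.0625 = 8.4492
χ² = 0.1083 + 5.4585 + 8.4492 = 14.016
Degrees of freedom = 3 − 1 = 2; critical value at α = 0.05 is 5.991.
Since 14.016 > 5.991, we reject the null hypothesis — the data do not fit the 12:3:1 ratio.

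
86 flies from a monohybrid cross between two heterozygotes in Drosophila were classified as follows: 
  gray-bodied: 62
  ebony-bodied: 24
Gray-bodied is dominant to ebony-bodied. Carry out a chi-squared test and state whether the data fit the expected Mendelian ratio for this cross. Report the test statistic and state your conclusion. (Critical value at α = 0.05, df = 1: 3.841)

For a monohybrid cross between heterozygotes with complete dominance, the expected phenotypic ratio is 3:1.
The 3:1 ratio has 4 parts, so with N = 86 the expected counts are:
  gray-bodied: 86 × 3/4 = 64.5
  ebony-bodied: 86 × 1/4 = 21.5
χ² = Σ (O − E)² / E
  gray-bodied: (62 − 64.5)² / 64.5 = 0.0969
  ebony-bodied: (24 − 21.5)² / 21.5 = 0.2907
χ² = 0.0969 + 0.2907 = 0.3876 ≈ 0.388
Degrees of freedom = 2 − 1 = 1; critical value at α = 0.05 is 3.841.
Since 0.388 < 3.841, we fail to reject the null hypothesis — the data are consistent with the 3:1 ratio.

0.388; consistent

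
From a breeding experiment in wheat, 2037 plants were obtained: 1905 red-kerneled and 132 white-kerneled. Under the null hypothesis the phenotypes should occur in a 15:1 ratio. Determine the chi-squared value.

Expected counts for N = 2037 under a 15:1 ratio (total parts = 16):
  red-kerneled: 2037 × 15/16 = 1909.6875
  white-kerneled: 2037 × 1/16 = 127.3125
χ² = Σ (O − E)² / E
  red-kerneled: (1905 − 1909.6875)² / 1909.6875 = 0.0115
  white-kerneled: (132 − 127.3125)² / 127.3125 = 0.1726
χ² = 0.0115 + 0.1726 = 0.1841 ≈ 0.184

0.184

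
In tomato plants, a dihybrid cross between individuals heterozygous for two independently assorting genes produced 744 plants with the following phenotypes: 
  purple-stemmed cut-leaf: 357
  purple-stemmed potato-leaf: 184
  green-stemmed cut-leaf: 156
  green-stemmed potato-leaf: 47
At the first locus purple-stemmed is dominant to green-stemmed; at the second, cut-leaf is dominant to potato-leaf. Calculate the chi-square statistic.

A dihybrid F₂ with independent assortment and complete dominance at both loci gives a 9:3:3:1 phenotypic ratio.
Expected counts for N = 744 under a 9:3:3:1 ratio (total parts = 16):
  purple-stemmed cut-leaf: 744 × 9/16 = 418.5
  purple-stemmed potato-leaf: 744 × 3/16 = 139.5
  green-stemmed cut-leaf: 744 × 3/16 = 139.5
  green-stemmed potato-leaf: 744 × 1/16 = 46.5
χ² = Σ (O − E)² / E
  purple-stemmed cut-leaf: (357 − 418.5)² / 418.5 = 9.0376
  purple-stemmed potato-leaf: (184 − 139.5)² / 139.5 = 14.1953
  green-stemmed cut-leaf: (156 − 139.5)² / 139.5 = 1.9516
  green-stemmed potato-leaf: (47 − 46.5)² / 46.5 = 0.0054
χ² = 9.0376 + 14.1953 + 1.9516 + 0.0054 = 25.1899 ≈ 25.190

25.190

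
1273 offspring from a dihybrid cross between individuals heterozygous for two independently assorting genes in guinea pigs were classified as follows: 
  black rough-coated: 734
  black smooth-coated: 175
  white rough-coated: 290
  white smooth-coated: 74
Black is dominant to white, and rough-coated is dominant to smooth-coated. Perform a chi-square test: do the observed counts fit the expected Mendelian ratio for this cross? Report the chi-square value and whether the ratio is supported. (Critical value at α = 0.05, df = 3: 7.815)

A dihybrid F₂ with independent assortment and complete dominance at both loci gives a 9:3:3:1 phenotypic ratio.
The 9:3:3:1 ratio has 16 parts, so with N = 1273 the expected counts are:
  black rough-coated: 1273 × 9/16 = 716.0625
  black smooth-coated: 1273 × 3/16 = 238.6875
  white rough-coated: 1273 × 3/16 = 238.6875
  white smooth-coated: 1273 × 1/16 = 79.5625
χ² = Σ (O − E)² / E
  black rough-coated: (734 − 716.0625)² / 716.0625 = 0.4493
  black smooth-coated: (175 − 238.6875)² / 238.6875 = 16.9933
  white rough-coated: (290 − 238.6875)² / 238.6875 = 11.0310
  white smooth-coated: (74 − 79.5625)² / 79.5625 = 0.3889
χ² = 0.4493 + 16.9933 + 11.0310 + 0.3889 = 28.8625 ≈ 28.863
Degrees of freedom = 4 − 1 = 3; critical value at α = 0.05 is 7.815.
Since 28.863 > 7.815, we reject the null hypothesis — the data do not fit the 9:3:3:1 ratio.

28.863; not consistent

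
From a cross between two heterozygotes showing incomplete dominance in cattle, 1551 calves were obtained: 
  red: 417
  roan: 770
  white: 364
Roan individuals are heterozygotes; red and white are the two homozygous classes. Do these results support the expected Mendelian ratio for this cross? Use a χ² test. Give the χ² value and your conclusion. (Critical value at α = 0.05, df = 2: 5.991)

With incomplete dominance, a heterozygote × heterozygote cross gives a 1:2:1 phenotypic ratio.
Expected counts for N = 1551 under a 1:2:1 ratio (total parts = 4):
  red: 1551 × 1/4 = 387.75
  roan: 1551 × 2/4 = 775.5
  white: 1551 × 1/4 = 387.75
χ² = Σ (O − E)² / E
  red: (417 − 387.75)² / 387.75 = 2.2065
  roan: (770 − 775.5)² / 775.5 = 0.0390
  white: (364 − 387.75)² / 387.75 = 1.4547
χ² = 2.2065 + 0.0390 + 1.4547 = 3.7002 ≈ 3.700
Degrees of freedom = 3 − 1 = 2; critical value at α = 0.05 is 5.991.
Since 3.700 < 5.991, we fail to reject the null hypothesis — the data are consistent with the 1:2:1 ratio.

3.700; consistent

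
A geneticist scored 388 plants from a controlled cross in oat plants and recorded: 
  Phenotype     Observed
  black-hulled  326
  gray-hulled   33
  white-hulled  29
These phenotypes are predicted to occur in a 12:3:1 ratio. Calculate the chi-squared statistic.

26.859

Total ratio parts = 16. Expected numbers out of 388:
  black-hulled: 388 × 12/16 = 291
  gray-hulled: 388 × 3/16 = 72.75
  white-hulled: 388 × 1/16 = 24.25
χ² = Σ (O − E)² / E
  black-hulled: (326 − 291)² / 291 = 4.2096
  gray-hulled: (33 − 72.75)² / 72.75 = 21.7191
  white-hulled: (29 − 24.25)² / 24.25 = 0.9304
χ² = 4.2096 + 21.7191 + 0.9304 = 26.8591 ≈ 26.859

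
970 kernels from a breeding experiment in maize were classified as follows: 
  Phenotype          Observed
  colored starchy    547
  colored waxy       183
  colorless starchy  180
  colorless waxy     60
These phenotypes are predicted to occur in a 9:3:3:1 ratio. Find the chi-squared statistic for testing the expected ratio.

0.036

Total ratio parts = 16. Expected numbers out of 970:
  colored starchy: 970 × 9/16 = 545.625
  colored waxy: 970 × 3/16 = 181.875
  colorless starchy: 970 × 3/16 = 181.875
  colorless waxy: 970 × 1/16 = 60.625
χ² = Σ (O − E)² / E
  colored starchy: (547 − 545.625)² / 545.625 = 0.0035
  colored waxy: (183 − 181.875)² / 181.875 = 0.0070
  colorless starchy: (180 − 181.875)² / 181.875 = 0.0193
  colorless waxy: (60 − 60.625)² / 60.625 = 0.0064
χ² = 0.0035 + 0.0070 + 0.0193 + 0.0064 = 0.0362 ≈ 0.036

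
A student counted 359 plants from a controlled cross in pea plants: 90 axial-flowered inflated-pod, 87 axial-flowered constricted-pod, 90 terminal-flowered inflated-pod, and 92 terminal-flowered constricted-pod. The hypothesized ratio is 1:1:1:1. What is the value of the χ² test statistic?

0.142

Total ratio parts = 4. Expected numbers out of 359:
  axial-flowered inflated-pod: 359 × 1/4 = 89.75
  axial-flowered constricted-pod: 359 × 1/4 = 89.75
  terminal-flowered inflated-pod: 359 × 1/4 = 89.75
  terminal-flowered constricted-pod: 359 × 1/4 = 89.75
χ² = Σ (O − E)² / E
  axial-flowered inflated-pod: (90 − 89.75)² / 89.75 = 0.0007
  axial-flowered constricted-pod: (87 − 89.75)² / 89.75 = 0.0843
  terminal-flowered inflated-pod: (90 − 89.75)² / 89.75 = 0.0007
  terminal-flowered constricted-pod: (92 − 89.75)² / 89.75 = 0.0564
χ² = 0.0007 + 0.0843 + 0.0007 + 0.0564 = 0.1421 ≈ 0.142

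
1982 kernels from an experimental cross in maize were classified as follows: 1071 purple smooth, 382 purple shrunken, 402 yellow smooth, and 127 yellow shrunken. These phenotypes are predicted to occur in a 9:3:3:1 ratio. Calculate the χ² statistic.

Total ratio parts = 16. Expected numbers out of 1982:
  purple smooth: 1982 × 9/16 = 1114.875
  purple shrunken: 1982 × 3/16 = 371.625
  yellow smooth: 1982 × 3/16 = 371.625
  yellow shrunken: 1982 × 1/16 = 123.875
χ² = Σ (O − E)² / E
  purple smooth: (1071 − 1114.875)² / 1114.875 = 1.7267
  purple shrunken: (382 − 371.625)² / 371.625 = 0.2896
  yellow smooth: (402 − 371.625)² / 371.625 = 2.4827
  yellow shrunken: (127 − 123.875)² / 123.875 = 0.0788
χ² = 1.7267 + 0.2896 + 2.4827 + 0.0788 = 4.5778 ≈ 4.578

4.578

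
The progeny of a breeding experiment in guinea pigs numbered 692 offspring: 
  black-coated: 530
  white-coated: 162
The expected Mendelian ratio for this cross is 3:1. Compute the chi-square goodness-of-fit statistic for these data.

Expected counts for N = 692 under a 3:1 ratio (total parts = 4):
  black-coated: 692 × 3/4 = 519
  white-coated: 692 × 1/4 = 173
χ² = Σ (O − E)² / E
  black-coated: (530 − 519)² / 519 = 0.2331
  white-coated: (162 − 173)² / 173 = 0.6994
χ² = 0.2331 + 0.6994 = 0.9325 ≈ 0.933

0.933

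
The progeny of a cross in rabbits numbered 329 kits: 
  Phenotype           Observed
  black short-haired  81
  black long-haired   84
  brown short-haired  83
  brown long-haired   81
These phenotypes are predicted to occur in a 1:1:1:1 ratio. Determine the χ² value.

0.082

The 1:1:1:1 ratio has 4 parts, so with N = 329 the expected counts are:
  black short-haired: 329 × 1/4 = 82.25
  black long-haired: 329 × 1/4 = 82.25
  brown short-haired: 329 × 1/4 = 82.25
  brown long-haired: 329 × 1/4 = 82.25
χ² = Σ (O − E)² / E
  black short-haired: (81 − 82.25)² / 82.25 = 0.0190
  black long-haired: (84 − 82.25)² / 82.25 = 0.0372
  brown short-haired: (83 − 82.25)² / 82.25 = 0.0068
  brown long-haired: (81 − 82.25)² / 82.25 = 0.0190
χ² = 0.0190 + 0.0372 + 0.0068 + 0.0190 = 0.082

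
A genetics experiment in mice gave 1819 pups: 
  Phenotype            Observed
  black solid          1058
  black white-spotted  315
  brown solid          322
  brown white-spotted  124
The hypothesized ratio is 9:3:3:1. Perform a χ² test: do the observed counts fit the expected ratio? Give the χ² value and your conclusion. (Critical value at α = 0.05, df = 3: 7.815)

5.177; consistent

Total ratio parts = 16. Expected numbers out of 1819:
  black solid: 1819 × 9/16 = 1023.1875
  black white-spotted: 1819 × 3/16 = 341.0625
  brown solid: 1819 × 3/16 = 341.0625
  brown white-spotted: 1819 × 1/16 = 113.6875
χ² = Σ (O − E)² / E
  black solid: (1058 − 1023.1875)² / 1023.1875 = 1.1844
  black white-spotted: (315 − 341.0625)² / 341.0625 = 1.9916
  brown solid: (322 − 341.0625)² / 341.0625 = 1.0654
  brown white-spotted: (124 − 113.6875)² / 113.6875 = 0.9354
χ² = 1.1844 + 1.9916 + 1.0654 + 0.9354 = 5.1768 ≈ 5.177
Degrees of freedom = 4 − 1 = 3; critical value at α = 0.05 is 7.815.
Since 5.177 < 7.815, we fail to reject the null hypothesis — the data are consistent with the 9:3:3:1 ratio.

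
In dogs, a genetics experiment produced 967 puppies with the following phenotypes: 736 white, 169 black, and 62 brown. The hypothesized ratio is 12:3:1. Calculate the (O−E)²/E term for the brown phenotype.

0.040

The 12:3:1 ratio has 16 parts, so with N = 967 the expected counts are:
  white: 967 × 12/16 = 725.25
  black: 967 × 3/16 = 181.3125
  brown: 967 × 1/16 = 60.4375
Contribution of brown: (62 − 60.4375)² / 60.4375 = 0.0404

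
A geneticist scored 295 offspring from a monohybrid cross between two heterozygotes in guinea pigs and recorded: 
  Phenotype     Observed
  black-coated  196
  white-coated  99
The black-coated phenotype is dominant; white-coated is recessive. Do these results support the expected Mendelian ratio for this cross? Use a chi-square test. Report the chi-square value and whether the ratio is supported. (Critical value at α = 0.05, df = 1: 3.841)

11.527; not consistent

For a monohybrid cross between heterozygotes with complete dominance, the expected phenotypic ratio is 3:1.
Expected counts for N = 295 under a 3:1 ratio (total parts = 4):
  black-coated: 295 × 3/4 = 221.25
  white-coated: 295 × 1/4 = 73.75
χ² = Σ (O − E)² / E
  black-coated: (196 − 221.25)² / 221.25 = 2.8816
  white-coated: (99 − 73.75)² / 73.75 = 8.6449
χ² = 2.8816 + 8.6449 = 11.5265 ≈ 11.527
Degrees of freedom = 2 − 1 = 1; critical value at α = 0.05 is 3.841.
Since 11.527 > 3.841, we reject the null hypothesis — the data do not fit the 3:1 ratio.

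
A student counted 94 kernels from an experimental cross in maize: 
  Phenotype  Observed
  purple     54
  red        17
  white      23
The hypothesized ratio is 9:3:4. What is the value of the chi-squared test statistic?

Total ratio parts = 16. Expected numbers out of 94:
  purple: 94 × 9/16 = 52.875
  red: 94 × 3/16 = 17.625
  white: 94 × 4/16 = 23.5
χ² = Σ (O − E)² / E
  purple: (54 − 52.875)² / 52.875 = 0.0239
  red: (17 − 17.625)² / 17.625 = 0.0222
  white: (23 − 23.5)² / 23.5 = 0.0106
χ² = 0.0239 + 0.0222 + 0.0106 = 0.0567 ≈ 0.057

0.057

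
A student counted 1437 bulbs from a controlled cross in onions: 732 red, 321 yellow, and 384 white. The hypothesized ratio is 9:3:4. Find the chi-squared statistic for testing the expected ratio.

18.777

Total ratio parts = 16. Expected numbers out of 1437:
  red: 1437 × 9/16 = 808.3125
  yellow: 1437 × 3/16 = 269.4375
  white: 1437 × 4/16 = 359.25
χ² = Σ (O − E)² / E
  red: (732 − 808.3125)² / 808.3125 = 7.2046
  yellow: (321 − 269.4375)² / 269.4375 = 9.8676
  white: (384 − 359.25)² / 359.25 = 1.7051
χ² = 7.2046 + 9.8676 + 1.7051 = 18.7773 ≈ 18.777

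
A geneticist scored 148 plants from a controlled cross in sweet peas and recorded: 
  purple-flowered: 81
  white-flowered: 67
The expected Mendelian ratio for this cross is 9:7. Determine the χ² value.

0.139

The 9:7 ratio has 16 parts, so with N = 148 the expected counts are:
  purple-flowered: 148 × 9/16 = 83.25
  white-flowered: 148 × 7/16 = 64.75
χ² = Σ (O − E)² / E
  purple-flowered: (81 − 83.25)² / 83.25 = 0.0608
  white-flowered: (67 − 64.75)² / 64.75 = 0.0782
χ² = 0.0608 + 0.0782 = 0.139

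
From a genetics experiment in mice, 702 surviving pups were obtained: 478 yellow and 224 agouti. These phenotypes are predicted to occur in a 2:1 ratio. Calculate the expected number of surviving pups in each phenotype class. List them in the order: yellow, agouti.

Total ratio parts = 3. Expected numbers out of 702:
  yellow: 702 × 2/3 = 468
  agouti: 702 × 1/3 = 234

468, 234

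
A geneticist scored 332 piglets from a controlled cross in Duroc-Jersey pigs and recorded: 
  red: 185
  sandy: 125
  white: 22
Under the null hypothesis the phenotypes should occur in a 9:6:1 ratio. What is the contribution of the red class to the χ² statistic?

0.016

The 9:6:1 ratio has 16 parts, so with N = 332 the expected counts are:
  red: 332 × 9/16 = 186.75
  sandy: 332 × 6/16 = 124.5
  white: 332 × 1/16 = 20.75
Contribution of red: (185 − 186.75)² / 186.75 = 0.0164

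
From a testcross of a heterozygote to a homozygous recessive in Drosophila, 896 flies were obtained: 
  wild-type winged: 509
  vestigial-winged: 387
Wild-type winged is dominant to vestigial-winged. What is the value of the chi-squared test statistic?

16.612

A testcross of a heterozygote (Aa × aa) gives a 1:1 phenotypic ratio.
The 1:1 ratio has 2 parts, so with N = 896 the expected counts are:
  wild-type winged: 896 × 1/2 = 448
  vestigial-winged: 896 × 1/2 = 448
χ² = Σ (O − E)² / E
  wild-type winged: (509 − 448)² / 448 = 8.3058
  vestigial-winged: (387 − 448)² / 448 = 8.3058
χ² = 8.3058 + 8.3058 = 16.6116 ≈ 16.612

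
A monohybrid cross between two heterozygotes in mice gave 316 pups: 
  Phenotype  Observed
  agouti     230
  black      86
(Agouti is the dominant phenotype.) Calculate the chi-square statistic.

0.827

For a monohybrid cross between heterozygotes with complete dominance, the expected phenotypic ratio is 3:1.
Expected counts for N = 316 under a 3:1 ratio (total parts = 4):
  agouti: 316 × 3/4 = 237
  black: 316 × 1/4 = 79
χ² = Σ (O − E)² / E
  agouti: (230 − 237)² / 237 = 0.2068
  black: (86 − 79)² / 79 = 0.6203
χ² = 0.2068 + 0.6203 = 0.8271 ≈ 0.827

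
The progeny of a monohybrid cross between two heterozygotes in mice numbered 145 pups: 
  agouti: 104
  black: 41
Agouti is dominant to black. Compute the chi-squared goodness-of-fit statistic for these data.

0.830

For a monohybrid cross between heterozygotes with complete dominance, the expected phenotypic ratio is 3:1.
Under the 3:1 hypothesis (Σ ratio = 4, N = 145):
  agouti: 145 × 3/4 = 108.75
  black: 145 × 1/4 = 36.25
χ² = Σ (O − E)² / E
  agouti: (104 − 108.75)² / 108.75 = 0.2075
  black: (41 − 36.25)² / 36.25 = 0.6224
χ² = 0.2075 + 0.6224 = 0.8299 ≈ 0.830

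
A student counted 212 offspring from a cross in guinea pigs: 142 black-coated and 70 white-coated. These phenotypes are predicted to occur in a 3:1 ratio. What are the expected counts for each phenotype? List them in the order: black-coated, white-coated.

159, 53

The 3:1 ratio has 4 parts, so with N = 212 the expected counts are:
  black-coated: 212 × 3/4 = 159
  white-coated: 212 × 1/4 = 53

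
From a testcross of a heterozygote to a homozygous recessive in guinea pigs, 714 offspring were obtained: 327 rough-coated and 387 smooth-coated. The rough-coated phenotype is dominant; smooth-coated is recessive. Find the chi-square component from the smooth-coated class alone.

2.521

A testcross of a heterozygote (Aa × aa) gives a 1:1 phenotypic ratio.
The 1:1 ratio has 2 parts, so with N = 714 the expected counts are:
  rough-coated: 714 × 1/2 = 357
  smooth-coated: 714 × 1/2 = 357
Contribution of smooth-coated: (387 − 357)² / 357 = 2.5210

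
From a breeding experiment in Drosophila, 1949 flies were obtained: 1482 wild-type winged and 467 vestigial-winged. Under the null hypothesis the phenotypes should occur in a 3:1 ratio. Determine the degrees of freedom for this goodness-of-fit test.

A goodness-of-fit test with 2 phenotype classes has df = 2 − 1 = 1.

1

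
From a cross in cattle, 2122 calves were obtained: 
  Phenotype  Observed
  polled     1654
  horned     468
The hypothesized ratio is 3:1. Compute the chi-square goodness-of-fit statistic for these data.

Total ratio parts = 4. Expected numbers out of 2122:
  polled: 2122 × 3/4 = 1591.5
  horned: 2122 × 1/4 = 530.5
χ² = Σ (O − E)² / E
  polled: (1654 − 1591.5)² / 1591.5 = 2.4544
  horned: (468 − 530.5)² / 530.5 = 7.3633
χ² = 2.4544 + 7.3633 = 9.8177 ≈ 9.818

9.818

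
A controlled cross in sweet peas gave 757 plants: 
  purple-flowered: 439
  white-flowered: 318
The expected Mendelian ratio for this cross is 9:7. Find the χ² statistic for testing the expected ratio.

Expected counts for N = 757 under a 9:7 ratio (total parts = 16):
  purple-flowered: 757 × 9/16 = 425.8125
  white-flowered: 757 × 7/16 = 331.1875
χ² = Σ (O − E)² / E
  purple-flowered: (439 − 425.8125)² / 425.8125 = 0.4084
  white-flowered: (318 − 331.1875)² / 331.1875 = 0.5251
χ² = 0.4084 + 0.5251 = 0.9335 ≈ 0.934

0.934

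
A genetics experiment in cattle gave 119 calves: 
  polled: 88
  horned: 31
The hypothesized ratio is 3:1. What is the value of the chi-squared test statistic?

Under the 3:1 hypothesis (Σ ratio = 4, N = 119):
  polled: 119 × 3/4 = 89.25
  horned: 119 × 1/4 = 29.75
χ² = Σ (O − E)² / E
  polled: (88 − 89.25)² / 89.25 = 0.0175
  horned: (31 − 29.75)² / 29.75 = 0.0525
χ² = 0.0175 + 0.0525 = 0.070

0.070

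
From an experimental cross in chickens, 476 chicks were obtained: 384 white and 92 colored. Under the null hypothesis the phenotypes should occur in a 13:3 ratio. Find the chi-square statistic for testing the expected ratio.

0.104

The 13:3 ratio has 16 parts, so with N = 476 the expected counts are:
  white: 476 × 13/16 = 386.75
  colored: 476 × 3/16 = 89.25
χ² = Σ (O − E)² / E
  white: (384 − 386.75)² / 386.75 = 0.0196
  colored: (92 − 89.25)² / 89.25 = 0.0847
χ² = 0.0196 + 0.0847 = 0.1043 ≈ 0.104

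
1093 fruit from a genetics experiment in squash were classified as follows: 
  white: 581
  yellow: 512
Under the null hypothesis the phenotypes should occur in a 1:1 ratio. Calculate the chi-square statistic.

The 1:1 ratio has 2 parts, so with N = 1093 the expected counts are:
  white: 1093 × 1/2 = 546.5
  yellow: 1093 × 1/2 = 546.5
χ² = Σ (O − E)² / E
  white: (581 − 546.5)² / 546.5 = 2.1780
  yellow: (512 − 546.5)² / 546.5 = 2.1780
χ² = 2.1780 + 2.1780 = 4.356

4.356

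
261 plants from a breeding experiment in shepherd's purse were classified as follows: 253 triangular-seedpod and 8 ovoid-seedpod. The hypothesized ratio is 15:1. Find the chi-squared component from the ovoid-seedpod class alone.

4.236

Total ratio parts = 16. Expected numbers out of 261:
  triangular-seedpod: 261 × 15/16 = 244.6875
  ovoid-seedpod: 261 × 1/16 = 16.3125
Contribution of ovoid-seedpod: (8 − 16.3125)² / 16.3125 = 4.2359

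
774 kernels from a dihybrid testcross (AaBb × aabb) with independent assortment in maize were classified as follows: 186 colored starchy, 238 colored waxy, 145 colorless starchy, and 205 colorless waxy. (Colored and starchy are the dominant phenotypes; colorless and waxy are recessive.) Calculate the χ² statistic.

A dihybrid testcross with independent assortment gives a 1:1:1:1 ratio.
Under the 1:1:1:1 hypothesis (Σ ratio = 4, N = 774):
  colored starchy: 774 × 1/4 = 193.5
  colored waxy: 774 × 1/4 = 193.5
  colorless starchy: 774 × 1/4 = 193.5
  colorless waxy: 774 × 1/4 = 193.5
χ² = Σ (O − E)² / E
  colored starchy: (186 − 193.5)² / 193.5 = 0.2907
  colored waxy: (238 − 193.5)² / 193.5 = 10.2339
  colorless starchy: (145 − 193.5)² / 193.5 = 12.1563
  colorless waxy: (205 − 193.5)² / 193.5 = 0.6835
χ² = 0.2907 + 10.2339 + 12.1563 + 0.6835 = 23.3644 ≈ 23.364

23.364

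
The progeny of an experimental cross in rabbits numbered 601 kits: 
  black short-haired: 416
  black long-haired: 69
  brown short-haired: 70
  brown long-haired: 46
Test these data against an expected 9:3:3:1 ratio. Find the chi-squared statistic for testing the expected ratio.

52.971

Under the 9:3:3:1 hypothesis (Σ ratio = 16, N = 601):
  black short-haired: 601 × 9/16 = 338.0625
  black long-haired: 601 × 3/16 = 112.6875
  brown short-haired: 601 × 3/16 = 112.6875
  brown long-haired: 601 × 1/16 = 37.5625
χ² = Σ (O − E)² / E
  black short-haired: (416 − 338.0625)² / 338.0625 = 17.9678
  black long-haired: (69 − 112.6875)² / 112.6875 = 16.9371
  brown short-haired: (70 − 112.6875)² / 112.6875 = 16.1706
  brown long-haired: (46 − 37.5625)² / 37.5625 = 1.8953
χ² = 17.9678 + 16.9371 + 16.1706 + 1.8953 = 52.9708 ≈ 52.971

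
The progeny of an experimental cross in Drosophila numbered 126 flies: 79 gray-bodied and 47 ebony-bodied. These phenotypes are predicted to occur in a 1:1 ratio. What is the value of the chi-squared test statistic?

Under the 1:1 hypothesis (Σ ratio = 2, N = 126):
  gray-bodied: 126 × 1/2 = 63
  ebony-bodied: 126 × 1/2 = 63
χ² = Σ (O − E)² / E
  gray-bodied: (79 − 63)² / 63 = 4.0635
  ebony-bodied: (47 − 63)² / 63 = 4.0635
χ² = 4.0635 + 4.0635 = 8.127

8.127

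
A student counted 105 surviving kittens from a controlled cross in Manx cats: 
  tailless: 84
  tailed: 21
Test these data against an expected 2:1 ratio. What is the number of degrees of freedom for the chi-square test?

A goodness-of-fit test with 2 phenotype classes has df = 2 − 1 = 1.

1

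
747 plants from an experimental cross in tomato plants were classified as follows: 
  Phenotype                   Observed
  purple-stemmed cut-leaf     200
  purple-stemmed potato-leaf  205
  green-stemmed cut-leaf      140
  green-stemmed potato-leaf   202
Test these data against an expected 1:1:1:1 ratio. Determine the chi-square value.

The 1:1:1:1 ratio has 4 parts, so with N = 747 the expected counts are:
  purple-stemmed cut-leaf: 747 × 1/4 = 186.75
  purple-stemmed potato-leaf: 747 × 1/4 = 186.75
  green-stemmed cut-leaf: 747 × 1/4 = 186.75
  green-stemmed potato-leaf: 747 × 1/4 = 186.75
χ² = Σ (O − E)² / E
  purple-stemmed cut-leaf: (200 − 186.75)² / 186.75 = 0.9401
  purple-stemmed potato-leaf: (205 − 186.75)² / 186.75 = 1.7835
  green-stemmed cut-leaf: (140 − 186.75)² / 186.75 = 11.7031
  green-stemmed potato-leaf: (202 − 186.75)² / 186.75 = 1.2453
χ² = 0.9401 + 1.7835 + 11.7031 + 1.2453 = 15.672

15.672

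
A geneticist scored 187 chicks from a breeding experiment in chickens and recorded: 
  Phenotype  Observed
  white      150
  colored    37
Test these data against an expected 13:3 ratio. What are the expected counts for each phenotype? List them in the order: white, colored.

The 13:3 ratio has 16 parts, so with N = 187 the expected counts are:
  white: 187 × 13/16 = 151.9375
  colored: 187 × 3/16 = 35.0625

151.9375, 35.0625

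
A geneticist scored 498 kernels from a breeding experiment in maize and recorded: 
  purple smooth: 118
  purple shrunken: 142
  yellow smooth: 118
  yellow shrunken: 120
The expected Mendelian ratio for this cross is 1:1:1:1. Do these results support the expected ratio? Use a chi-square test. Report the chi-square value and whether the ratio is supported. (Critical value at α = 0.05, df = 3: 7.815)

Under the 1:1:1:1 hypothesis (Σ ratio = 4, N = 498):
  purple smooth: 498 × 1/4 = 124.5
  purple shrunken: 498 × 1/4 = 124.5
  yellow smooth: 498 × 1/4 = 124.5
  yellow shrunken: 498 × 1/4 = 124.5
χ² = Σ (O − E)² / E
  purple smooth: (118 − 124.5)² / 124.5 = 0.3394
  purple shrunken: (142 − 124.5)² / 124.5 = 2.4598
  yellow smooth: (118 − 124.5)² / 124.5 = 0.3394
  yellow shrunken: (120 − 124.5)² / 124.5 = 0.1627
χ² = 0.3394 + 2.4598 + 0.3394 + 0.1627 = 3.3013 ≈ 3.301
Degrees of freedom = 4 − 1 = 3; critical value at α = 0.05 is 7.815.
Since 3.301 < 7.815, we fail to reject the null hypothesis — the data are consistent with the 1:1:1:1 ratio.

3.301; consistent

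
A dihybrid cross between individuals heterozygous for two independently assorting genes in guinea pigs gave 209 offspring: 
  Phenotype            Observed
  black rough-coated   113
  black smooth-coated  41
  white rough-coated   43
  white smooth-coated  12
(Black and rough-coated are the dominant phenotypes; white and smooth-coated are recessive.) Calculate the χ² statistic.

A dihybrid F₂ with independent assortment and complete dominance at both loci gives a 9:3:3:1 phenotypic ratio.
The 9:3:3:1 ratio has 16 parts, so with N = 209 the expected counts are:
  black rough-coated: 209 × 9/16 = 117.5625
  black smooth-coated: 209 × 3/16 = 39.1875
  white rough-coated: 209 × 3/16 = 39.1875
  white smooth-coated: 209 × 1/16 = 13.0625
χ² = Σ (O − E)² / E
  black rough-coated: (113 − 117.5625)² / 117.5625 = 0.1771
  black smooth-coated: (41 − 39.1875)² / 39.1875 = 0.0838
  white rough-coated: (43 − 39.1875)² / 39.1875 = 0.3709
  white smooth-coated: (12 − 13.0625)² / 13.0625 = 0.0864
χ² = 0.1771 + 0.0838 + 0.3709 + 0.0864 = 0.7182 ≈ 0.718

0.718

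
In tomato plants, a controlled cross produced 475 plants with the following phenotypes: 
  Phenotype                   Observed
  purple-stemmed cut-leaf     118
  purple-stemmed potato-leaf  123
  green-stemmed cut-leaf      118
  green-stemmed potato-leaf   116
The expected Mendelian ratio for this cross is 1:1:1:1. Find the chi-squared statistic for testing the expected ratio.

0.225

Expected counts for N = 475 under a 1:1:1:1 ratio (total parts = 4):
  purple-stemmed cut-leaf: 475 × 1/4 = 118.75
  purple-stemmed potato-leaf: 475 × 1/4 = 118.75
  green-stemmed cut-leaf: 475 × 1/4 = 118.75
  green-stemmed potato-leaf: 475 × 1/4 = 118.75
χ² = Σ (O − E)² / E
  purple-stemmed cut-leaf: (118 − 118.75)² / 118.75 = 0.0047
  purple-stemmed potato-leaf: (123 − 118.75)² / 118.75 = 0.1521
  green-stemmed cut-leaf: (118 − 118.75)² / 118.75 = 0.0047
  green-stemmed potato-leaf: (116 − 118.75)² / 118.75 = 0.0637
χ² = 0.0047 + 0.1521 + 0.0047 + 0.0637 = 0.2252 ≈ 0.225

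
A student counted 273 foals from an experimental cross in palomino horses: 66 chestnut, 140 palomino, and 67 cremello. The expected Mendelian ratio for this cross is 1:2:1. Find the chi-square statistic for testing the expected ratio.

0.187

The 1:2:1 ratio has 4 parts, so with N = 273 the expected counts are:
  chestnut: 273 × 1/4 = 68.25
  palomino: 273 × 2/4 = 136.5
  cremello: 273 × 1/4 = 68.25
χ² = Σ (O − E)² / E
  chestnut: (66 − 68.25)² / 68.25 = 0.0742
  palomino: (140 − 136.5)² / 136.5 = 0.0897
  cremello: (67 − 68.25)² / 68.25 = 0.0229
χ² = 0.0742 + 0.0897 + 0.0229 = 0.1868 ≈ 0.187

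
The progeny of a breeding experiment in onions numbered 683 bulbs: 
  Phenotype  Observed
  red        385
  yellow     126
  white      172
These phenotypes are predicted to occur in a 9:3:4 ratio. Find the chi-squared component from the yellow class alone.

Under the 9:3:4 hypothesis (Σ ratio = 16, N = 683):
  red: 683 × 9/16 = 384.1875
  yellow: 683 × 3/16 = 128.0625
  white: 683 × 4/16 = 170.75
Contribution of yellow: (126 − 128.0625)² / 128.0625 = 0.0332

0.033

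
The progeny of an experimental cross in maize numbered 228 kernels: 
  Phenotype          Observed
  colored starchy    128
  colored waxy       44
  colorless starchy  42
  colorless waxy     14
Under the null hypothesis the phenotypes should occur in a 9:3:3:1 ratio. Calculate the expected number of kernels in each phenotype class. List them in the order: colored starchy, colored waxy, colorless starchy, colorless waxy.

128.25, 42.75, 42.75, 14.25

Expected counts for N = 228 under a 9:3:3:1 ratio (total parts = 16):
  colored starchy: 228 × 9/16 = 128.25
  colored waxy: 228 × 3/16 = 42.75
  colorless starchy: 228 × 3/16 = 42.75
  colorless waxy: 228 × 1/16 = 14.25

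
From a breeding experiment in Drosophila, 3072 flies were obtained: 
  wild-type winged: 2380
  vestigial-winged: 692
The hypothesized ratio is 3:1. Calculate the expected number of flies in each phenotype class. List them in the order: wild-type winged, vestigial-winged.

2304, 768

Under the 3:1 hypothesis (Σ ratio = 4, N = 3072):
  wild-type winged: 3072 × 3/4 = 2304
  vestigial-winged: 3072 × 1/4 = 768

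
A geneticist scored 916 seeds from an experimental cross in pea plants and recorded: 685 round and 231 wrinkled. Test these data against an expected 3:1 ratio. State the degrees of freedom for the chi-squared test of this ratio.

1

A goodness-of-fit test with 2 phenotype classes has df = 2 − 1 = 1.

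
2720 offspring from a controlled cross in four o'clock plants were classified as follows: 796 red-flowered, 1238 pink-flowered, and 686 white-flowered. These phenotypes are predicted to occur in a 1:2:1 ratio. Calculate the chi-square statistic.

30.785

Under the 1:2:1 hypothesis (Σ ratio = 4, N = 2720):
  red-flowered: 2720 × 1/4 = 680
  pink-flowered: 2720 × 2/4 = 1360
  white-flowered: 2720 × 1/4 = 680
χ² = Σ (O − E)² / E
  red-flowered: (796 − 680)² / 680 = 19.7882
  pink-flowered: (1238 − 1360)² / 1360 = 10.9441
  white-flowered: (686 − 680)² / 680 = 0.0529
χ² = 19.7882 + 10.9441 + 0.0529 = 30.7852 ≈ 30.785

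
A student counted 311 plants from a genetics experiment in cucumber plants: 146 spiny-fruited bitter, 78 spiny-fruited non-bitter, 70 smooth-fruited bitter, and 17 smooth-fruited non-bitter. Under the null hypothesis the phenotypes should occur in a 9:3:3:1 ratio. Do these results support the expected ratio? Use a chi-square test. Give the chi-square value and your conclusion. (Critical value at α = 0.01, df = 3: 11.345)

14.082; not consistent

Expected counts for N = 311 under a 9:3:3:1 ratio (total parts = 16):
  spiny-fruited bitter: 311 × 9/16 = 174.9375
  spiny-fruited non-bitter: 311 × 3/16 = 58.3125
  smooth-fruited bitter: 311 × 3/16 = 58.3125
  smooth-fruited non-bitter: 311 × 1/16 = 19.4375
χ² = Σ (O − E)² / E
  spiny-fruited bitter: (146 − 174.9375)² / 174.9375 = 4.7867
  spiny-fruited non-bitter: (78 − 58.3125)² / 58.3125 = 6.6469
  smooth-fruited bitter: (70 − 58.3125)² / 58.3125 = 2.3425
  smooth-fruited non-bitter: (17 − 19.4375)² / 19.4375 = 0.3057
χ² = 4.7867 + 6.6469 + 2.3425 + 0.3057 = 14.0818 ≈ 14.082
Degrees of freedom = 4 − 1 = 3; critical value at α = 0.01 is 11.345.
Since 14.082 > 11.345, we reject the null hypothesis — the data do not fit the 9:3:3:1 ratio.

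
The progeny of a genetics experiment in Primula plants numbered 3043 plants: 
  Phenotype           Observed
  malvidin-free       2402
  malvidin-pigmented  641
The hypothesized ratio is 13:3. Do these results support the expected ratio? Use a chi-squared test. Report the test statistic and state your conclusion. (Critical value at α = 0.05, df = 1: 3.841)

Expected counts for N = 3043 under a 13:3 ratio (total parts = 16):
  malvidin-free: 3043 × 13/16 = 2472.4375
  malvidin-pigmented: 3043 × 3/16 = 570.5625
χ² = Σ (O − E)² / E
  malvidin-free: (2402 − 2472.4375)² / 2472.4375 = 2.0067
  malvidin-pigmented: (641 − 570.5625)² / 570.5625 = 8.6957
χ² = 2.0067 + 8.6957 = 10.7024 ≈ 10.702
Degrees of freedom = 2 − 1 = 1; critical value at α = 0.05 is 3.841.
Since 10.702 > 3.841, we reject the null hypothesis — the data do not fit the 13:3 ratio.

10.702; not consistent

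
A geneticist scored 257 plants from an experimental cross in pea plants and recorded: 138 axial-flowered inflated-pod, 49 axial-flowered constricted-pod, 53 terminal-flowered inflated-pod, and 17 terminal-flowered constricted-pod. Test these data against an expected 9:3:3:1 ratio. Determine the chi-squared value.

Expected counts for N = 257 under a 9:3:3:1 ratio (total parts = 16):
  axial-flowered inflated-pod: 257 × 9/16 = 144.5625
  axial-flowered constricted-pod: 257 × 3/16 = 48.1875
  terminal-flowered inflated-pod: 257 × 3/16 = 48.1875
  terminal-flowered constricted-pod: 257 × 1/16 = 16.0625
χ² = Σ (O − E)² / E
  axial-flowered inflated-pod: (138 − 144.5625)² / 144.5625 = 0.2979
  axial-flowered constricted-pod: (49 − 48.1875)² / 48.1875 = 0.0137
  terminal-flowered inflated-pod: (53 − 48.1875)² / 48.1875 = 0.4806
  terminal-flowered constricted-pod: (17 − 16.0625)² / 16.0625 = 0.0547
χ² = 0.2979 + 0.0137 + 0.4806 + 0.0547 = 0.8469 ≈ 0.847

0.847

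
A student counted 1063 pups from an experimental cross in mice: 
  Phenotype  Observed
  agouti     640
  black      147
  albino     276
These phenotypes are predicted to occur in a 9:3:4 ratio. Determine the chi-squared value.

Expected counts for N = 1063 under a 9:3:4 ratio (total parts = 16):
  agouti: 1063 × 9/16 = 597.9375
  black: 1063 × 3/16 = 199.3125
  albino: 1063 × 4/16 = 265.75
χ² = Σ (O − E)² / E
  agouti: (640 − 597.9375)² / 597.9375 = 2.9589
  black: (147 − 199.3125)² / 199.3125 = 13.7302
  albino: (276 − 265.75)² / 265.75 = 0.3953
χ² = 2.9589 + 13.7302 + 0.3953 = 17.0844 ≈ 17.084

17.084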